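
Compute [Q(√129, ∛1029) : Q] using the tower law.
[Q(√129, ∛1029) : Q] = 6

Let L = Q(√129, ∛1029). Since Q(√129) ⊂ L and [Q(√129):Q] = 2, the tower law gives 2 | [L:Q]. Likewise Q(∛1029) ⊂ L with [Q(∛1029):Q] = 3 (because 1029 is not a perfect cube), so 3 | [L:Q]. As gcd(2,3) = 1, [L:Q] is divisible by 6. Conversely L is generated over Q by √129 and ∛1029, so [L:Q] ≤ 2·3 = 6. Therefore [Q(√129, ∛1029) : Q] = 6.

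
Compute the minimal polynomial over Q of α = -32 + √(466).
m_α(x) = x^2 + 64x + 558

From α + 32 = √(466), squaring gives (α + 32)^2 = 466, i.e. α^2 + 64α + 1024 = 466, so α^2 + 64α + 558 = 0. The discriminant of x^2 + 64x + 558 is (64)^2 - 4·(558) = 4096 - 2232 = 1864, and 4·(466) is not a perfect square in Q since 466 is squarefree and ≠ 1. Hence x^2 + 64x + 558 is irreducible over Q and is the minimal polynomial of α.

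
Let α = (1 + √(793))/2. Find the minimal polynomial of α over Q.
m_α(x) = x^2 - x - 198

From 2α - 1 = √(793), squaring gives (2α - 1)^2 = 793, i.e. 4α^2 - 4α + 1 = 793, so α^2 - α + (1 - 793)/4 = 0. Since 793 ≡ 1 (mod 4), (1 - 793)/4 = -198 ∈ Z. The polynomial x^2 - x - 198 has discriminant 1 - 4·(-198) = 793, which is not a perfect square in Q (d = 793 is squarefree and ≠ 1), so x^2 - x - 198 is irreducible over Q. It is the minimal polynomial of α.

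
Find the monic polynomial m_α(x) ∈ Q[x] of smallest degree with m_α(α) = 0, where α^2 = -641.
m_α(x) = x^2 + 641

α satisfies α^2 + 641 = 0, so x^2 + 641 annihilates α. Since d = -641 is squarefree and ≠ 1, it is not a perfect square in Q, so x^2 + 641 has no rational root and is therefore irreducible over Q (a degree-2 polynomial over a field is irreducible iff it has no root). Hence m_α(x) = x^2 + 641.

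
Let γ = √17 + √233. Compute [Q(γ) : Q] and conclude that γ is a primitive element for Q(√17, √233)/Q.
[Q(γ) : Q] = 4 (equivalently, Q(γ) = Q(√17, √233))

Obviously Q(γ) ⊆ Q(√17, √233), and [Q(√17, √233):Q] = 4 (since 17, 233 are distinct squarefree integers > 1 with 3961 not a perfect square). To show equality we compute the minimal polynomial of γ. From γ = √17 + √233: γ^2 = 17 + 2√(3961) + 233 = 250 + 2√(3961), so γ^2 - 250 = 2√(3961); squaring, (γ^2 - 250)^2 = 4·3961, i.e. γ^4 - 500γ^2 + 62500 - 15844 = 0, i.e. γ^4 - 500γ^2 + 46656 = 0. So γ is a root of x^4 - 500x^2 + 46656. This polynomial is irreducible over Q: it has no rational root (each ±√17 ± √233 is irrational), and any factorization into two quadratics over Q would force √(3961) ∈ Q (pairing opposite roots) or √17, √233 ∈ Q (other pairings), all impossible. Hence [Q(γ):Q] = 4 = [Q(√17, √233):Q], so Q(γ) = Q(√17, √233).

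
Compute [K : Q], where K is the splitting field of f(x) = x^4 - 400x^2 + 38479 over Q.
[K : Q] = 4

Solving the quadratic in x^2: x^2 = (400 ± √(400^2 - 4·38479))/2 = (400 ± √6084)/2 = (400 ± 78)/2, giving x^2 = 239 or x^2 = 161. So f(x) = (x^2 - 239)(x^2 - 161) and the roots of f are ±√239, ±√161. Hence the splitting field is K = Q(√239, √161). Since 239 and 161 are distinct squarefree integers > 1, their product 38479 is not a perfect square, so √161 ∉ Q(√239). By the tower law [K:Q] = [Q(√239,√161):Q(√239)] · [Q(√239):Q] = 2 · 2 = 4.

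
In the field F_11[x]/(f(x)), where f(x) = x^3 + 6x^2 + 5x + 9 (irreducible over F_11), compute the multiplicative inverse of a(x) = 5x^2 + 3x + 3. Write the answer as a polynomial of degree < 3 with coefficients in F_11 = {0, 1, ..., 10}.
a(x)^(-1) ≡ x^2 + 9x + 3 (mod f(x))

Since f is irreducible over F_11, F_11[x]/(f) is a field and a(x) ≠ 0 has an inverse. Apply the extended Euclidean algorithm to f(x) and a(x) in F_11[x]: f(x) = (9x + 9)·a(x) + (6x + 4);  a(x) = (10x + 3)·(6x + 4) + (2). The last nonzero remainder is the constant 2 = gcd(f, a) in F_11. Back-substituting through the division chain expresses 2 = s(x)·a(x) + t(x)·f(x) with s(x) ≡ 2x^2 + 7x + 6 (mod f), so (2x^2 + 7x + 6)·a(x) ≡ 2 (mod f). Multiplying by 2^(-1) ≡ 6 in F_11 gives a(x)^(-1) ≡ 6·(2x^2 + 7x + 6) ≡ x^2 + 9x + 3 (mod f). Check: (5x^2 + 3x + 3)·(x^2 + 9x + 3) = 5x^4 + 4x^3 + x^2 + 3x + 9 ≡ 1 (mod x^3 + 6x^2 + 5x + 9).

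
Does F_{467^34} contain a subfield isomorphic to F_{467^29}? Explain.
No: F_{467^29} is not a subfield of F_{467^34}

F_{p^m} embeds in F_{p^n} iff m | n. Here 29 ∤ 34 (since 34 = 1·29 + 5 with remainder 5 ≠ 0), so F_{467^29} is not a subfield of F_{467^34}. Equivalently: if it were, the tower law would give 29 = [F_{467^29}:F_467] dividing [F_{467^34}:F_467] = 34, contradiction.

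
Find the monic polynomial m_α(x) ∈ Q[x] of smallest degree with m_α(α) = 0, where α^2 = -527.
m_α(x) = x^2 + 527

α satisfies α^2 + 527 = 0, so x^2 + 527 annihilates α. Since d = -527 is squarefree and ≠ 1, it is not a perfect square in Q, so x^2 + 527 has no rational root and is therefore irreducible over Q (a degree-2 polynomial over a field is irreducible iff it has no root). Hence m_α(x) = x^2 + 527.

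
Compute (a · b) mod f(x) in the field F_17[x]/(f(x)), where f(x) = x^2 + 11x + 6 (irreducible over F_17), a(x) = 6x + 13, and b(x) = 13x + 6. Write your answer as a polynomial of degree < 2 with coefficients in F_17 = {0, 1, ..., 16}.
a · b ≡ 10x + 1 (mod f(x))

Multiply in F_17[x]: a(x)·b(x) = (6x + 13)·(13x + 6) = 10x^2 + x + 10. This has degree ≥ 2, so divide by f(x) over F_17: 10x^2 + x + 10 = (10)·(x^2 + 11x + 6) + (10x + 1). Hence a·b ≡ 10x + 1 (mod f). (F_17[x]/(f) is a field with 17^2 = 289 elements since f is irreducible of degree 2.)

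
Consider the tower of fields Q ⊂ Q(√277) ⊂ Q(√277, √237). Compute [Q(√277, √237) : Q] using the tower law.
[Q(√277, √237) : Q] = 4

[Q(√277):Q] = 2 (min poly x^2 - 277, irreducible since 277 is squarefree > 1). For the top step, suppose √237 ∈ Q(√277), say √237 = c + d√277 with c, d ∈ Q. Squaring: 237 = c^2 + 277d^2 + 2cd√277. Since √277 ∉ Q this forces 2cd = 0. If d = 0 then √237 = c ∈ Q, contradicting 237 squarefree > 1. If c = 0 then 237 = 277d^2, so 277·237 = (277d)^2 is a perfect square in Q — but 277·237 = 65649 is not a perfect square (since 277 and 237 are distinct squarefree integers). Contradiction. Hence √237 ∉ Q(√277), so x^2 - 237 stays irreducible over Q(√277) and [Q(√277, √237) : Q(√277)] = 2. By the tower law, [Q(√277, √237) : Q] = 2 · 2 = 4.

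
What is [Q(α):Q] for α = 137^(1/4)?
[Q(α):Q] = 4

α is a root of x^4 - 137. By Eisenstein's criterion at the prime p = 137 (which divides the constant term 137 but p^2 = 18769 does not, since 137 is squarefree), x^4 - 137 is irreducible over Q. Hence [Q(α):Q] = 4.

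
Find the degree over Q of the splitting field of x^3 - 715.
[K : Q] = 6

The roots of x^3 - 715 are ∛715, ω∛715, ω^2∛715 where ω = e^(2πi/3) is a primitive cube root of unity, so K = Q(∛715, ω). Now [Q(∛715):Q] = 3 (since 715 is not a perfect cube, x^3 - 715 is irreducible) and [Q(ω):Q] = 2. Both 2 and 3 divide [K:Q], and [K:Q] ≤ 3·2 = 6, so [K:Q] = 6. (Equivalently: Q(∛715) ⊂ R but ω ∉ R, so [K : Q(∛715)] = 2.)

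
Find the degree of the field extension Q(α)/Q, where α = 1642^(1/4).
[Q(α):Q] = 4

α is a root of x^4 - 1642. By Eisenstein's criterion at the prime p = 2 (which divides the constant term 1642 but p^2 = 4 does not, since 1642 is squarefree), x^4 - 1642 is irreducible over Q. Hence [Q(α):Q] = 4.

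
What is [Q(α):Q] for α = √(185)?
[Q(α):Q] = 2

[Q(α):Q] equals the degree of the minimal polynomial of α. Here α^2 = 185 and x^2 - 185 is irreducible (d = 185 is squarefree, ≠ 1, hence not a square), so deg(m_α) = 2. Thus [Q(α):Q] = 2.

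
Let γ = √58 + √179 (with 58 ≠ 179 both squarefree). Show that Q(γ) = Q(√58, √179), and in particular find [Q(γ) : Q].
[Q(γ) : Q] = 4 (equivalently, Q(γ) = Q(√58, √179))

Obviously Q(γ) ⊆ Q(√58, √179), and [Q(√58, √179):Q] = 4 (since 58, 179 are distinct squarefree integers > 1 with 10382 not a perfect square). To show equality we compute the minimal polynomial of γ. From γ = √58 + √179: γ^2 = 58 + 2√(10382) + 179 = 237 + 2√(10382), so γ^2 - 237 = 2√(10382); squaring, (γ^2 - 237)^2 = 4·10382, i.e. γ^4 - 474γ^2 + 56169 - 41528 = 0, i.e. γ^4 - 474γ^2 + 14641 = 0. So γ is a root of x^4 - 474x^2 + 14641. This polynomial is irreducible over Q: it has no rational root (each ±√58 ± √179 is irrational), and any factorization into two quadratics over Q would force √(10382) ∈ Q (pairing opposite roots) or √58, √179 ∈ Q (other pairings), all impossible. Hence [Q(γ):Q] = 4 = [Q(√58, √179):Q], so Q(γ) = Q(√58, √179).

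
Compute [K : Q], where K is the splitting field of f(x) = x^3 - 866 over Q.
[K : Q] = 6

The roots of x^3 - 866 are ∛866, ω∛866, ω^2∛866 where ω = e^(2πi/3) is a primitive cube root of unity, so K = Q(∛866, ω). Now [Q(∛866):Q] = 3 (since 866 is not a perfect cube, x^3 - 866 is irreducible) and [Q(ω):Q] = 2. Both 2 and 3 divide [K:Q], and [K:Q] ≤ 3·2 = 6, so [K:Q] = 6. (Equivalently: Q(∛866) ⊂ R but ω ∉ R, so [K : Q(∛866)] = 2.)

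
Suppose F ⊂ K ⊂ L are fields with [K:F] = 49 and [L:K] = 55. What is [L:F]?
[L:F] = 2695

The tower law says that for any tower of field extensions F ⊂ K ⊂ L with finite degrees, [L:F] = [L:K] · [K:F]. Here this gives [L:F] = 55 · 49 = 2695.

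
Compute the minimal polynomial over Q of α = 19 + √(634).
m_α(x) = x^2 - 38x - 273

From α - 19 = √(634), squaring gives (α - 19)^2 = 634, i.e. α^2 - 38α + 361 = 634, so α^2 - 38α - 273 = 0. The discriminant of x^2 - 38x - 273 is (-38)^2 - 4·(-273) = 1444 + 1092 = 2536, and 4·(634) is not a perfect square in Q since 634 is squarefree and ≠ 1. Hence x^2 - 38x - 273 is irreducible over Q and is the minimal polynomial of α.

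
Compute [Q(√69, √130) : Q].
[Q(√69, √130) : Q] = 4

[Q(√69):Q] = 2 (min poly x^2 - 69, irreducible since 69 is squarefree > 1). For the top step, suppose √130 ∈ Q(√69), say √130 = c + d√69 with c, d ∈ Q. Squaring: 130 = c^2 + 69d^2 + 2cd√69. Since √69 ∉ Q this forces 2cd = 0. If d = 0 then √130 = c ∈ Q, contradicting 130 squarefree > 1. If c = 0 then 130 = 69d^2, so 69·130 = (69d)^2 is a perfect square in Q — but 69·130 = 8970 is not a perfect square (since 69 and 130 are distinct squarefree integers). Contradiction. Hence √130 ∉ Q(√69), so x^2 - 130 stays irreducible over Q(√69) and [Q(√69, √130) : Q(√69)] = 2. By the tower law, [Q(√69, √130) : Q] = 2 · 2 = 4.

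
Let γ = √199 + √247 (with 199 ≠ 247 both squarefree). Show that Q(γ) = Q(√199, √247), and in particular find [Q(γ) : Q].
[Q(γ) : Q] = 4 (equivalently, Q(γ) = Q(√199, √247))

Obviously Q(γ) ⊆ Q(√199, √247), and [Q(√199, √247):Q] = 4 (since 199, 247 are distinct squarefree integers > 1 with 49153 not a perfect square). To show equality we compute the minimal polynomial of γ. From γ = √199 + √247: γ^2 = 199 + 2√(49153) + 247 = 446 + 2√(49153), so γ^2 - 446 = 2√(49153); squaring, (γ^2 - 446)^2 = 4·49153, i.e. γ^4 - 892γ^2 + 198916 - 196612 = 0, i.e. γ^4 - 892γ^2 + 2304 = 0. So γ is a root of x^4 - 892x^2 + 2304. This polynomial is irreducible over Q: it has no rational root (each ±√199 ± √247 is irrational), and any factorization into two quadratics over Q would force √(49153) ∈ Q (pairing opposite roots) or √199, √247 ∈ Q (other pairings), all impossible. Hence [Q(γ):Q] = 4 = [Q(√199, √247):Q], so Q(γ) = Q(√199, √247).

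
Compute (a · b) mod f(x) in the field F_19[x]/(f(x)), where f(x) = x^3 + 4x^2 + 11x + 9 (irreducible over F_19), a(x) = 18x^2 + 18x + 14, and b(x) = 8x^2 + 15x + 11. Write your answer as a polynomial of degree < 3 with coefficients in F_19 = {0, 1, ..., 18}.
a · b ≡ 5x^2 + x + 16 (mod f(x))

Multiply in F_19[x]: a(x)·b(x) = (18x^2 + 18x + 14)·(8x^2 + 15x + 11) = 11x^4 + 15x^3 + 10x^2 + 9x + 2. This has degree ≥ 3, so divide by f(x) over F_19: 11x^4 + 15x^3 + 10x^2 + 9x + 2 = (11x + 9)·(x^3 + 4x^2 + 11x + 9) + (5x^2 + x + 16). Hence a·b ≡ 5x^2 + x + 16 (mod f). (F_19[x]/(f) is a field with 19^3 = 6859 elements since f is irreducible of degree 3.)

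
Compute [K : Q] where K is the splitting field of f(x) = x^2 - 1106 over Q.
[K : Q] = 2

f(x) = x^2 - 1106 factors as (x - √1106)(x + √1106). The splitting field is K = Q(√1106). Since 1106 is squarefree and > 1, it is not a perfect square, so x^2 - 1106 is irreducible over Q and [Q(√1106) : Q] = 2. Hence [K : Q] = 2.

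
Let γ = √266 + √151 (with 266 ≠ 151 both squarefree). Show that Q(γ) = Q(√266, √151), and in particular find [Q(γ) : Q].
[Q(γ) : Q] = 4 (equivalently, Q(γ) = Q(√266, √151))

Obviously Q(γ) ⊆ Q(√266, √151), and [Q(√266, √151):Q] = 4 (since 266, 151 are distinct squarefree integers > 1 with 40166 not a perfect square). To show equality we compute the minimal polynomial of γ. From γ = √266 + √151: γ^2 = 266 + 2√(40166) + 151 = 417 + 2√(40166), so γ^2 - 417 = 2√(40166); squaring, (γ^2 - 417)^2 = 4·40166, i.e. γ^4 - 834γ^2 + 173889 - 160664 = 0, i.e. γ^4 - 834γ^2 + 13225 = 0. So γ is a root of x^4 - 834x^2 + 13225. This polynomial is irreducible over Q: it has no rational root (each ±√266 ± √151 is irrational), and any factorization into two quadratics over Q would force √(40166) ∈ Q (pairing opposite roots) or √266, √151 ∈ Q (other pairings), all impossible. Hence [Q(γ):Q] = 4 = [Q(√266, √151):Q], so Q(γ) = Q(√266, √151).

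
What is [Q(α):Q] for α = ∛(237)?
[Q(α):Q] = 3

The minimal polynomial of α is x^3 - 237, irreducible over Q since 237 is not a perfect cube (so x^3 - 237 has no rational root). Hence [Q(α):Q] = deg(m_α) = 3.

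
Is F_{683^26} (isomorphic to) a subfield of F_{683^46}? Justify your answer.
No: F_{683^26} is not a subfield of F_{683^46}

F_{p^m} embeds in F_{p^n} iff m | n. Here 26 ∤ 46 (since 46 = 1·26 + 20 with remainder 20 ≠ 0), so F_{683^26} is not a subfield of F_{683^46}. Equivalently: if it were, the tower law would give 26 = [F_{683^26}:F_683] dividing [F_{683^46}:F_683] = 46, contradiction.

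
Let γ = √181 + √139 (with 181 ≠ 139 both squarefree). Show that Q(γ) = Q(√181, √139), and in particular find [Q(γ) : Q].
[Q(γ) : Q] = 4 (equivalently, Q(γ) = Q(√181, √139))

Obviously Q(γ) ⊆ Q(√181, √139), and [Q(√181, √139):Q] = 4 (since 181, 139 are distinct squarefree integers > 1 with 25159 not a perfect square). To show equality we compute the minimal polynomial of γ. From γ = √181 + √139: γ^2 = 181 + 2√(25159) + 139 = 320 + 2√(25159), so γ^2 - 320 = 2√(25159); squaring, (γ^2 - 320)^2 = 4·25159, i.e. γ^4 - 640γ^2 + 102400 - 100636 = 0, i.e. γ^4 - 640γ^2 + 1764 = 0. So γ is a root of x^4 - 640x^2 + 1764. This polynomial is irreducible over Q: it has no rational root (each ±√181 ± √139 is irrational), and any factorization into two quadratics over Q would force √(25159) ∈ Q (pairing opposite roots) or √181, √139 ∈ Q (other pairings), all impossible. Hence [Q(γ):Q] = 4 = [Q(√181, √139):Q], so Q(γ) = Q(√181, √139).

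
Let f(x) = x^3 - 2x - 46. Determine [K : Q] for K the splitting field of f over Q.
[K : Q] = 6

By the rational root test, any rational root of the monic integer polynomial f(x) = x^3 - 2x - 46 must be an integer dividing the constant term -46, i.e. one of ±{1, 2, 23, 46}. Evaluating: f(1) = -47, f(-1) = -45, f(2) = -42, f(-2) = -50, f(23) = 12075, f(-23) = -12167, f(46) = 97198, f(-46) = -97290; none is 0, so f has no rational root and is therefore irreducible over Q (a cubic with no linear factor over a field is irreducible). For an irreducible cubic, the Galois group is A_3 or S_3 according as the discriminant disc(f) = -4a^3 - 27b^2 = -4·(-2)^3 - 27·(-46)^2 = -57100 is or is not a square in Q. Here disc(f) = -57100 is not a perfect square in Q, so the Galois group of f over Q is not contained in A_3 and must be all of S_3. The splitting field has degree |S_3| = 6 over Q, so [K : Q] = 6.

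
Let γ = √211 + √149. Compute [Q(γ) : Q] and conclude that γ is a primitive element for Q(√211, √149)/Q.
[Q(γ) : Q] = 4 (equivalently, Q(γ) = Q(√211, √149))

Obviously Q(γ) ⊆ Q(√211, √149), and [Q(√211, √149):Q] = 4 (since 211, 149 are distinct squarefree integers > 1 with 31439 not a perfect square). To show equality we compute the minimal polynomial of γ. From γ = √211 + √149: γ^2 = 211 + 2√(31439) + 149 = 360 + 2√(31439), so γ^2 - 360 = 2√(31439); squaring, (γ^2 - 360)^2 = 4·31439, i.e. γ^4 - 720γ^2 + 129600 - 125756 = 0, i.e. γ^4 - 720γ^2 + 3844 = 0. So γ is a root of x^4 - 720x^2 + 3844. This polynomial is irreducible over Q: it has no rational root (each ±√211 ± √149 is irrational), and any factorization into two quadratics over Q would force √(31439) ∈ Q (pairing opposite roots) or √211, √149 ∈ Q (other pairings), all impossible. Hence [Q(γ):Q] = 4 = [Q(√211, √149):Q], so Q(γ) = Q(√211, √149).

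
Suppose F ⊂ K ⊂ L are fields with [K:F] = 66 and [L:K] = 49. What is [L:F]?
[L:F] = 3234

The tower law says that for any tower of field extensions F ⊂ K ⊂ L with finite degrees, [L:F] = [L:K] · [K:F]. Here this gives [L:F] = 49 · 66 = 3234.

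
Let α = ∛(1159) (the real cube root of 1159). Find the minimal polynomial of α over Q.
m_α(x) = x^3 - 1159

α satisfies α^3 = 1159, so x^3 - 1159 annihilates α. By the rational root test, a rational root p/q (in lowest terms) of x^3 - 1159 would satisfy p^3 = 1159 q^3, forcing q = 1 and p^3 = 1159; but 1159 is not a perfect cube, contradiction. A monic cubic over Q with no rational root is irreducible (any nontrivial factorization would include a linear factor). Hence x^3 - 1159 is the minimal polynomial of α, and in particular [Q(α):Q] = 3.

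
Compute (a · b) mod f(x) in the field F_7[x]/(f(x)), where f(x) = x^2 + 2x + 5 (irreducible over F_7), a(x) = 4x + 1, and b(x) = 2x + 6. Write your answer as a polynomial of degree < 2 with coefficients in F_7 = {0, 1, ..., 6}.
a · b ≡ 3x + 1 (mod f(x))

Multiply in F_7[x]: a(x)·b(x) = (4x + 1)·(2x + 6) = x^2 + 5x + 6. This has degree ≥ 2, so divide by f(x) over F_7: x^2 + 5x + 6 = (1)·(x^2 + 2x + 5) + (3x + 1). Hence a·b ≡ 3x + 1 (mod f). (F_7[x]/(f) is a field with 7^2 = 49 elements since f is irreducible of degree 2.)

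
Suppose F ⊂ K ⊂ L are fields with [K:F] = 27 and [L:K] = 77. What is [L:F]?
[L:F] = 2079

The tower law says that for any tower of field extensions F ⊂ K ⊂ L with finite degrees, [L:F] = [L:K] · [K:F]. Here this gives [L:F] = 77 · 27 = 2079.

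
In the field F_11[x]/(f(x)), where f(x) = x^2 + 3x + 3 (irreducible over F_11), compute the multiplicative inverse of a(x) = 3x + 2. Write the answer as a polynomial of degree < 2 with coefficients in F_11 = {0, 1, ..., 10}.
a(x)^(-1) ≡ 4x + 2 (mod f(x))

Since f is irreducible over F_11, F_11[x]/(f) is a field and a(x) ≠ 0 has an inverse. Apply the extended Euclidean algorithm to f(x) and a(x) in F_11[x]: f(x) = (4x + 2)·a(x) + (10). The last nonzero remainder is the constant 10 = gcd(f, a) in F_11. Back-substituting through the division chain expresses 10 = s(x)·a(x) + t(x)·f(x) with s(x) ≡ 7x + 9 (mod f), so (7x + 9)·a(x) ≡ 10 (mod f). Multiplying by 10^(-1) ≡ 10 in F_11 gives a(x)^(-1) ≡ 10·(7x + 9) ≡ 4x + 2 (mod f). Check: (3x + 2)·(4x + 2) = x^2 + 3x + 4 ≡ 1 (mod x^2 + 3x + 3).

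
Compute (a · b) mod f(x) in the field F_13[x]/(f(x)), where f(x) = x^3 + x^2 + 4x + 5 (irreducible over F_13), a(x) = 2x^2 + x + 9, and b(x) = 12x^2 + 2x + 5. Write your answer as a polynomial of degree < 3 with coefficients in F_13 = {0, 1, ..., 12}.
a · b ≡ 6x^2 + 7 (mod f(x))

Multiply in F_13[x]: a(x)·b(x) = (2x^2 + x + 9)·(12x^2 + 2x + 5) = 11x^4 + 3x^3 + 3x^2 + 10x + 6. This has degree ≥ 3, so divide by f(x) over F_13: 11x^4 + 3x^3 + 3x^2 + 10x + 6 = (11x + 5)·(x^3 + x^2 + 4x + 5) + (6x^2 + 7). Hence a·b ≡ 6x^2 + 7 (mod f). (F_13[x]/(f) is a field with 13^3 = 2197 elements since f is irreducible of degree 3.)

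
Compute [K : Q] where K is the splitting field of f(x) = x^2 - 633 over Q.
[K : Q] = 2

f(x) = x^2 - 633 factors as (x - √633)(x + √633). The splitting field is K = Q(√633). Since 633 is squarefree and > 1, it is not a perfect square, so x^2 - 633 is irreducible over Q and [Q(√633) : Q] = 2. Hence [K : Q] = 2.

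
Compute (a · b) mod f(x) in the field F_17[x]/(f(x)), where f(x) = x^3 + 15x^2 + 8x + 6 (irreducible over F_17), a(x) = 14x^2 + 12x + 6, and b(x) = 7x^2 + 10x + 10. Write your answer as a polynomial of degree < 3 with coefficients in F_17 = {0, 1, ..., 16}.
a · b ≡ x^2 + 6x + 5 (mod f(x))

Multiply in F_17[x]: a(x)·b(x) = (14x^2 + 12x + 6)·(7x^2 + 10x + 10) = 13x^4 + 3x^3 + 13x^2 + 10x + 9. This has degree ≥ 3, so divide by f(x) over F_17: 13x^4 + 3x^3 + 13x^2 + 10x + 9 = (13x + 12)·(x^3 + 15x^2 + 8x + 6) + (x^2 + 6x + 5). Hence a·b ≡ x^2 + 6x + 5 (mod f). (F_17[x]/(f) is a field with 17^3 = 4913 elements since f is irreducible of degree 3.)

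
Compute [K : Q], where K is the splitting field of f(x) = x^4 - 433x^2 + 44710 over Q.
[K : Q] = 4

Solving the quadratic in x^2: x^2 = (433 ± √(433^2 - 4·44710))/2 = (433 ± √8649)/2 = (433 ± 93)/2, giving x^2 = 263 or x^2 = 170. So f(x) = (x^2 - 263)(x^2 - 170) and the roots of f are ±√263, ±√170. Hence the splitting field is K = Q(√263, √170). Since 263 and 170 are distinct squarefree integers > 1, their product 44710 is not a perfect square, so √170 ∉ Q(√263). By the tower law [K:Q] = [Q(√263,√170):Q(√263)] · [Q(√263):Q] = 2 · 2 = 4.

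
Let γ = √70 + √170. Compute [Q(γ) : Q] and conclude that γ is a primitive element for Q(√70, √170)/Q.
[Q(γ) : Q] = 4 (equivalently, Q(γ) = Q(√70, √170))

Obviously Q(γ) ⊆ Q(√70, √170), and [Q(√70, √170):Q] = 4 (since 70, 170 are distinct squarefree integers > 1 with 11900 not a perfect square). To show equality we compute the minimal polynomial of γ. From γ = √70 + √170: γ^2 = 70 + 2√(11900) + 170 = 240 + 2√(11900), so γ^2 - 240 = 2√(11900); squaring, (γ^2 - 240)^2 = 4·11900, i.e. γ^4 - 480γ^2 + 57600 - 47600 = 0, i.e. γ^4 - 480γ^2 + 10000 = 0. So γ is a root of x^4 - 480x^2 + 10000. This polynomial is irreducible over Q: it has no rational root (each ±√70 ± √170 is irrational), and any factorization into two quadratics over Q would force √(11900) ∈ Q (pairing opposite roots) or √70, √170 ∈ Q (other pairings), all impossible. Hence [Q(γ):Q] = 4 = [Q(√70, √170):Q], so Q(γ) = Q(√70, √170).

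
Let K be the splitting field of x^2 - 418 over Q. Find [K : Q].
[K : Q] = 2

f(x) = x^2 - 418 factors as (x - √418)(x + √418). The splitting field is K = Q(√418). Since 418 is squarefree and > 1, it is not a perfect square, so x^2 - 418 is irreducible over Q and [Q(√418) : Q] = 2. Hence [K : Q] = 2.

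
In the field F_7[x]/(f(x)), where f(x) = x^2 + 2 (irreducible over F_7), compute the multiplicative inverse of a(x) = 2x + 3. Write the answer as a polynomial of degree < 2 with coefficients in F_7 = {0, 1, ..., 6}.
a(x)^(-1) ≡ 4x + 1 (mod f(x))

Since f is irreducible over F_7, F_7[x]/(f) is a field and a(x) ≠ 0 has an inverse. Apply the extended Euclidean algorithm to f(x) and a(x) in F_7[x]: f(x) = (4x + 1)·a(x) + (6). The last nonzero remainder is the constant 6 = gcd(f, a) in F_7. Back-substituting through the division chain expresses 6 = s(x)·a(x) + t(x)·f(x) with s(x) ≡ 3x + 6 (mod f), so (3x + 6)·a(x) ≡ 6 (mod f). Multiplying by 6^(-1) ≡ 6 in F_7 gives a(x)^(-1) ≡ 6·(3x + 6) ≡ 4x + 1 (mod f). Check: (2x + 3)·(4x + 1) = x^2 + 3 ≡ 1 (mod x^2 + 2).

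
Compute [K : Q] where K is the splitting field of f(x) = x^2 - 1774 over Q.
[K : Q] = 2

f(x) = x^2 - 1774 factors as (x - √1774)(x + √1774). The splitting field is K = Q(√1774). Since 1774 is squarefree and > 1, it is not a perfect square, so x^2 - 1774 is irreducible over Q and [Q(√1774) : Q] = 2. Hence [K : Q] = 2.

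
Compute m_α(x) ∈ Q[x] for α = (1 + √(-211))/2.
m_α(x) = x^2 - x + 53

From 2α - 1 = √(-211), squaring gives (2α - 1)^2 = -211, i.e. 4α^2 - 4α + 1 = -211, so α^2 - α + (1 + 211)/4 = 0. Since -211 ≡ 1 (mod 4), (1 + 211)/4 = 53 ∈ Z. The polynomial x^2 - x + 53 has discriminant 1 - 4·(53) = -211, which is not a perfect square in Q (d = -211 is squarefree and ≠ 1), so x^2 - x + 53 is irreducible over Q. It is the minimal polynomial of α.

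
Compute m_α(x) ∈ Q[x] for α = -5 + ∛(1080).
m_α(x) = x^3 + 15x^2 + 75x - 955

Set β = α + 5 = ∛(1080), so β^3 = 1080. Then (α + 5)^3 - 1080 = 0, i.e. α is a root of g(x) = (x + 5)^3 - 1080 = x^3 + 15x^2 + 75x - 955. Since g(x) = h(x + 5) where h(x) = x^3 - 1080, and h is irreducible over Q (because 1080 is not a perfect cube, so h has no rational root, and a monic cubic with no rational root is irreducible), g is also irreducible (irreducibility is preserved under the substitution x → x + 5). Hence m_α(x) = x^3 + 15x^2 + 75x - 955.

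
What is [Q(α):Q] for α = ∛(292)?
[Q(α):Q] = 3

The minimal polynomial of α is x^3 - 292, irreducible over Q since 292 is not a perfect cube (so x^3 - 292 has no rational root). Hence [Q(α):Q] = deg(m_α) = 3.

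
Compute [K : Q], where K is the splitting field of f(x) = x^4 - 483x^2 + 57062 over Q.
[K : Q] = 4

Solving the quadratic in x^2: x^2 = (483 ± √(483^2 - 4·57062))/2 = (483 ± √5041)/2 = (483 ± 71)/2, giving x^2 = 206 or x^2 = 277. So f(x) = (x^2 - 206)(x^2 - 277) and the roots of f are ±√206, ±√277. Hence the splitting field is K = Q(√206, √277). Since 206 and 277 are distinct squarefree integers > 1, their product 57062 is not a perfect square, so √277 ∉ Q(√206). By the tower law [K:Q] = [Q(√206,√277):Q(√206)] · [Q(√206):Q] = 2 · 2 = 4.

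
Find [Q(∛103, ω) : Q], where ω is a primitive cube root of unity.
[Q(∛103, ω) : Q] = 6

[Q(∛103):Q] = 3 (min poly x^3 - 103, irreducible since 103 is not a perfect cube). [Q(ω):Q] = 2 (min poly x^2 + x + 1). Since Q(∛103) ⊂ R and ω ∉ R, we have ω ∉ Q(∛103), so x^2 + x + 1 remains irreducible over Q(∛103) and [Q(∛103, ω) : Q(∛103)] = 2. By the tower law, [Q(∛103, ω) : Q] = 3 · 2 = 6. (In fact Q(∛103, ω) is the splitting field of x^3 - 103 over Q.)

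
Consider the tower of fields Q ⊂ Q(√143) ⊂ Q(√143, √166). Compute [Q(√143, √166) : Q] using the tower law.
[Q(√143, √166) : Q] = 4

[Q(√143):Q] = 2 (min poly x^2 - 143, irreducible since 143 is squarefree > 1). For the top step, suppose √166 ∈ Q(√143), say √166 = c + d√143 with c, d ∈ Q. Squaring: 166 = c^2 + 143d^2 + 2cd√143. Since √143 ∉ Q this forces 2cd = 0. If d = 0 then √166 = c ∈ Q, contradicting 166 squarefree > 1. If c = 0 then 166 = 143d^2, so 143·166 = (143d)^2 is a perfect square in Q — but 143·166 = 23738 is not a perfect square (since 143 and 166 are distinct squarefree integers). Contradiction. Hence √166 ∉ Q(√143), so x^2 - 166 stays irreducible over Q(√143) and [Q(√143, √166) : Q(√143)] = 2. By the tower law, [Q(√143, √166) : Q] = 2 · 2 = 4.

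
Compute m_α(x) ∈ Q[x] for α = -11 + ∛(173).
m_α(x) = x^3 + 33x^2 + 363x + 1158

Set β = α + 11 = ∛(173), so β^3 = 173. Then (α + 11)^3 - 173 = 0, i.e. α is a root of g(x) = (x + 11)^3 - 173 = x^3 + 33x^2 + 363x + 1158. Since g(x) = h(x + 11) where h(x) = x^3 - 173, and h is irreducible over Q (because 173 is not a perfect cube, so h has no rational root, and a monic cubic with no rational root is irreducible), g is also irreducible (irreducibility is preserved under the substitution x → x + 11). Hence m_α(x) = x^3 + 33x^2 + 363x + 1158.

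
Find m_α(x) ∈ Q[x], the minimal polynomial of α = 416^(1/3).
m_α(x) = x^3 - 416

α satisfies α^3 = 416, so x^3 - 416 annihilates α. By the rational root test, a rational root p/q (in lowest terms) of x^3 - 416 would satisfy p^3 = 416 q^3, forcing q = 1 and p^3 = 416; but 416 is not a perfect cube, contradiction. A monic cubic over Q with no rational root is irreducible (any nontrivial factorization would include a linear factor). Hence x^3 - 416 is the minimal polynomial of α, and in particular [Q(α):Q] = 3.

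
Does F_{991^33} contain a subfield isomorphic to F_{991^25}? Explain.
No: F_{991^25} is not a subfield of F_{991^33}

F_{p^m} embeds in F_{p^n} iff m | n. Here 25 ∤ 33 (since 33 = 1·25 + 8 with remainder 8 ≠ 0), so F_{991^25} is not a subfield of F_{991^33}. Equivalently: if it were, the tower law would give 25 = [F_{991^25}:F_991] dividing [F_{991^33}:F_991] = 33, contradiction.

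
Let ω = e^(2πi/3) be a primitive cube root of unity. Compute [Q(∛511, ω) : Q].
[Q(∛511, ω) : Q] = 6

[Q(∛511):Q] = 3 (min poly x^3 - 511, irreducible since 511 is not a perfect cube). [Q(ω):Q] = 2 (min poly x^2 + x + 1). Since Q(∛511) ⊂ R and ω ∉ R, we have ω ∉ Q(∛511), so x^2 + x + 1 remains irreducible over Q(∛511) and [Q(∛511, ω) : Q(∛511)] = 2. By the tower law, [Q(∛511, ω) : Q] = 3 · 2 = 6. (In fact Q(∛511, ω) is the splitting field of x^3 - 511 over Q.)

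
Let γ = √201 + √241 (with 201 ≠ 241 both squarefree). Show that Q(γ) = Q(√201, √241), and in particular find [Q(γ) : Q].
[Q(γ) : Q] = 4 (equivalently, Q(γ) = Q(√201, √241))

Obviously Q(γ) ⊆ Q(√201, √241), and [Q(√201, √241):Q] = 4 (since 201, 241 are distinct squarefree integers > 1 with 48441 not a perfect square). To show equality we compute the minimal polynomial of γ. From γ = √201 + √241: γ^2 = 201 + 2√(48441) + 241 = 442 + 2√(48441), so γ^2 - 442 = 2√(48441); squaring, (γ^2 - 442)^2 = 4·48441, i.e. γ^4 - 884γ^2 + 195364 - 193764 = 0, i.e. γ^4 - 884γ^2 + 1600 = 0. So γ is a root of x^4 - 884x^2 + 1600. This polynomial is irreducible over Q: it has no rational root (each ±√201 ± √241 is irrational), and any factorization into two quadratics over Q would force √(48441) ∈ Q (pairing opposite roots) or √201, √241 ∈ Q (other pairings), all impossible. Hence [Q(γ):Q] = 4 = [Q(√201, √241):Q], so Q(γ) = Q(√201, √241).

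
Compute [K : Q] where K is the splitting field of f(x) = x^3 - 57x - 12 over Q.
[K : Q] = 6

By the rational root test, any rational root of the monic integer polynomial f(x) = x^3 - 57x - 12 must be an integer dividing the constant term -12, i.e. one of ±{1, 2, 3, 4, 6, 12}. Evaluating: f(1) = -68, f(-1) = 44, f(2) = -118, f(-2) = 94, f(3) = -156, f(-3) = 132, f(4) = -176, f(-4) = 152, f(6) = -138, f(-6) = 114, f(12) = 1032, f(-12) = -1056; none is 0, so f has no rational root and is therefore irreducible over Q (a cubic with no linear factor over a field is irreducible). For an irreducible cubic, the Galois group is A_3 or S_3 according as the discriminant disc(f) = -4a^3 - 27b^2 = -4·(-57)^3 - 27·(-12)^2 = 736884 is or is not a square in Q. Here disc(f) = 736884 is not a perfect square in Q, so the Galois group of f over Q is not contained in A_3 and must be all of S_3. The splitting field has degree |S_3| = 6 over Q, so [K : Q] = 6.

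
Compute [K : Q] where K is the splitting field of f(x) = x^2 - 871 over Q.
[K : Q] = 2

f(x) = x^2 - 871 factors as (x - √871)(x + √871). The splitting field is K = Q(√871). Since 871 is squarefree and > 1, it is not a perfect square, so x^2 - 871 is irreducible over Q and [Q(√871) : Q] = 2. Hence [K : Q] = 2.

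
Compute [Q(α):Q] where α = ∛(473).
[Q(α):Q] = 3

The minimal polynomial of α is x^3 - 473, irreducible over Q since 473 is not a perfect cube (so x^3 - 473 has no rational root). Hence [Q(α):Q] = deg(m_α) = 3.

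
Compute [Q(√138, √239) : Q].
[Q(√138, √239) : Q] = 4

[Q(√138):Q] = 2 (min poly x^2 - 138, irreducible since 138 is squarefree > 1). For the top step, suppose √239 ∈ Q(√138), say √239 = c + d√138 with c, d ∈ Q. Squaring: 239 = c^2 + 138d^2 + 2cd√138. Since √138 ∉ Q this forces 2cd = 0. If d = 0 then √239 = c ∈ Q, contradicting 239 squarefree > 1. If c = 0 then 239 = 138d^2, so 138·239 = (138d)^2 is a perfect square in Q — but 138·239 = 32982 is not a perfect square (since 138 and 239 are distinct squarefree integers). Contradiction. Hence √239 ∉ Q(√138), so x^2 - 239 stays irreducible over Q(√138) and [Q(√138, √239) : Q(√138)] = 2. By the tower law, [Q(√138, √239) : Q] = 2 · 2 = 4.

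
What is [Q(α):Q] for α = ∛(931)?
[Q(α):Q] = 3

The minimal polynomial of α is x^3 - 931, irreducible over Q since 931 is not a perfect cube (so x^3 - 931 has no rational root). Hence [Q(α):Q] = deg(m_α) = 3.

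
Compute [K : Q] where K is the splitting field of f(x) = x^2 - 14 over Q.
[K : Q] = 2

f(x) = x^2 - 14 factors as (x - √14)(x + √14). The splitting field is K = Q(√14). Since 14 is squarefree and > 1, it is not a perfect square, so x^2 - 14 is irreducible over Q and [Q(√14) : Q] = 2. Hence [K : Q] = 2.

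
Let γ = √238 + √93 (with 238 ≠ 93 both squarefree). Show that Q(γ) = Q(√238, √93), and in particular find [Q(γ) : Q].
[Q(γ) : Q] = 4 (equivalently, Q(γ) = Q(√238, √93))

Obviously Q(γ) ⊆ Q(√238, √93), and [Q(√238, √93):Q] = 4 (since 238, 93 are distinct squarefree integers > 1 with 22134 not a perfect square). To show equality we compute the minimal polynomial of γ. From γ = √238 + √93: γ^2 = 238 + 2√(22134) + 93 = 331 + 2√(22134), so γ^2 - 331 = 2√(22134); squaring, (γ^2 - 331)^2 = 4·22134, i.e. γ^4 - 662γ^2 + 109561 - 88536 = 0, i.e. γ^4 - 662γ^2 + 21025 = 0. So γ is a root of x^4 - 662x^2 + 21025. This polynomial is irreducible over Q: it has no rational root (each ±√238 ± √93 is irrational), and any factorization into two quadratics over Q would force √(22134) ∈ Q (pairing opposite roots) or √238, √93 ∈ Q (other pairings), all impossible. Hence [Q(γ):Q] = 4 = [Q(√238, √93):Q], so Q(γ) = Q(√238, √93).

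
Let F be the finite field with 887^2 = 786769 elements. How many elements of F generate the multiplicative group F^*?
There are φ(786768) = 254592 primitive elements

F_q^* is cyclic of order q - 1 = 786768. A cyclic group of order m has exactly φ(m) generators. Here m = 786768 = 2^4 · 3 · 37 · 443, so the number of primitive elements is φ(786768) = 254592.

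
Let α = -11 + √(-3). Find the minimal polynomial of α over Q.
m_α(x) = x^2 + 22x + 124

From α + 11 = √(-3), squaring gives (α + 11)^2 = -3, i.e. α^2 + 22α + 121 = -3, so α^2 + 22α + 124 = 0. The discriminant of x^2 + 22x + 124 is (22)^2 - 4·(124) = 484 - 496 = -12, and 4·(-3) is not a perfect square in Q since -3 is squarefree and ≠ 1. Hence x^2 + 22x + 124 is irreducible over Q and is the minimal polynomial of α.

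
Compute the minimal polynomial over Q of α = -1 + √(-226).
m_α(x) = x^2 + 2x + 227

From α + 1 = √(-226), squaring gives (α + 1)^2 = -226, i.e. α^2 + 2α + 1 = -226, so α^2 + 2α + 227 = 0. The discriminant of x^2 + 2x + 227 is (2)^2 - 4·(227) = 4 - 908 = -904, and 4·(-226) is not a perfect square in Q since -226 is squarefree and ≠ 1. Hence x^2 + 2x + 227 is irreducible over Q and is the minimal polynomial of α.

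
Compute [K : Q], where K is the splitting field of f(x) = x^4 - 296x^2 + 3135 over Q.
[K : Q] = 4

Solving the quadratic in x^2: x^2 = (296 ± √(296^2 - 4·3135))/2 = (296 ± √75076)/2 = (296 ± 274)/2, giving x^2 = 285 or x^2 = 11. So f(x) = (x^2 - 285)(x^2 - 11) and the roots of f are ±√285, ±√11. Hence the splitting field is K = Q(√285, √11). Since 285 and 11 are distinct squarefree integers > 1, their product 3135 is not a perfect square, so √11 ∉ Q(√285). By the tower law [K:Q] = [Q(√285,√11):Q(√285)] · [Q(√285):Q] = 2 · 2 = 4.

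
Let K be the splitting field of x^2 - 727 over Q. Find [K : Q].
[K : Q] = 2

f(x) = x^2 - 727 factors as (x - √727)(x + √727). The splitting field is K = Q(√727). Since 727 is squarefree and > 1, it is not a perfect square, so x^2 - 727 is irreducible over Q and [Q(√727) : Q] = 2. Hence [K : Q] = 2.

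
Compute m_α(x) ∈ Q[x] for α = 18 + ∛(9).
m_α(x) = x^3 - 54x^2 + 972x - 5841

Set β = α - 18 = ∛(9), so β^3 = 9. Then (α - 18)^3 - 9 = 0, i.e. α is a root of g(x) = (x - 18)^3 - 9 = x^3 - 54x^2 + 972x - 5841. Since g(x) = h(x - 18) where h(x) = x^3 - 9, and h is irreducible over Q (because 9 is not a perfect cube, so h has no rational root, and a monic cubic with no rational root is irreducible), g is also irreducible (irreducibility is preserved under the substitution x → x - 18). Hence m_α(x) = x^3 - 54x^2 + 972x - 5841.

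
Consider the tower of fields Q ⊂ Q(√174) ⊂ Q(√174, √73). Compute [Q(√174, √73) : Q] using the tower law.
[Q(√174, √73) : Q] = 4

[Q(√174):Q] = 2 (min poly x^2 - 174, irreducible since 174 is squarefree > 1). For the top step, suppose √73 ∈ Q(√174), say √73 = c + d√174 with c, d ∈ Q. Squaring: 73 = c^2 + 174d^2 + 2cd√174. Since √174 ∉ Q this forces 2cd = 0. If d = 0 then √73 = c ∈ Q, contradicting 73 squarefree > 1. If c = 0 then 73 = 174d^2, so 174·73 = (174d)^2 is a perfect square in Q — but 174·73 = 12702 is not a perfect square (since 174 and 73 are distinct squarefree integers). Contradiction. Hence √73 ∉ Q(√174), so x^2 - 73 stays irreducible over Q(√174) and [Q(√174, √73) : Q(√174)] = 2. By the tower law, [Q(√174, √73) : Q] = 2 · 2 = 4.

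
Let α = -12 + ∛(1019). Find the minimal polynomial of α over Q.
m_α(x) = x^3 + 36x^2 + 432x + 709

Set β = α + 12 = ∛(1019), so β^3 = 1019. Then (α + 12)^3 - 1019 = 0, i.e. α is a root of g(x) = (x + 12)^3 - 1019 = x^3 + 36x^2 + 432x + 709. Since g(x) = h(x + 12) where h(x) = x^3 - 1019, and h is irreducible over Q (because 1019 is not a perfect cube, so h has no rational root, and a monic cubic with no rational root is irreducible), g is also irreducible (irreducibility is preserved under the substitution x → x + 12). Hence m_α(x) = x^3 + 36x^2 + 432x + 709.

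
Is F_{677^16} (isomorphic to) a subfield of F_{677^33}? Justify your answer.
No: F_{677^16} is not a subfield of F_{677^33}

F_{p^m} embeds in F_{p^n} iff m | n. Here 16 ∤ 33 (since 33 = 2·16 + 1 with remainder 1 ≠ 0), so F_{677^16} is not a subfield of F_{677^33}. Equivalently: if it were, the tower law would give 16 = [F_{677^16}:F_677] dividing [F_{677^33}:F_677] = 33, contradiction.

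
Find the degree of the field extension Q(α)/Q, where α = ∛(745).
[Q(α):Q] = 3

The minimal polynomial of α is x^3 - 745, irreducible over Q since 745 is not a perfect cube (so x^3 - 745 has no rational root). Hence [Q(α):Q] = deg(m_α) = 3.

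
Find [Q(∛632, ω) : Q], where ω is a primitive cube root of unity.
[Q(∛632, ω) : Q] = 6

[Q(∛632):Q] = 3 (min poly x^3 - 632, irreducible since 632 is not a perfect cube). [Q(ω):Q] = 2 (min poly x^2 + x + 1). Since Q(∛632) ⊂ R and ω ∉ R, we have ω ∉ Q(∛632), so x^2 + x + 1 remains irreducible over Q(∛632) and [Q(∛632, ω) : Q(∛632)] = 2. By the tower law, [Q(∛632, ω) : Q] = 3 · 2 = 6. (In fact Q(∛632, ω) is the splitting field of x^3 - 632 over Q.)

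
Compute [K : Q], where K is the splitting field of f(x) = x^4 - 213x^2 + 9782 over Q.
[K : Q] = 4

Solving the quadratic in x^2: x^2 = (213 ± √(213^2 - 4·9782))/2 = (213 ± √6241)/2 = (213 ± 79)/2, giving x^2 = 67 or x^2 = 146. So f(x) = (x^2 - 67)(x^2 - 146) and the roots of f are ±√67, ±√146. Hence the splitting field is K = Q(√67, √146). Since 67 and 146 are distinct squarefree integers > 1, their product 9782 is not a perfect square, so √146 ∉ Q(√67). By the tower law [K:Q] = [Q(√67,√146):Q(√67)] · [Q(√67):Q] = 2 · 2 = 4.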